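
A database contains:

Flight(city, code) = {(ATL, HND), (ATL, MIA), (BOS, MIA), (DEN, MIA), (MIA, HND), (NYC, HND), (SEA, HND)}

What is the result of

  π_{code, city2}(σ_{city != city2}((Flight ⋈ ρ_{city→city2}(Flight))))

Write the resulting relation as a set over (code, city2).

{(HND, ATL), (HND, MIA), (HND, NYC), (HND, SEA), (MIA, ATL), (MIA, BOS), (MIA, DEN)}

ρ[city→city2]: schema becomes (city2, code); tuples unchanged.
Flight ⋈ ρ_{city→city2}(Flight) (natural join on code): {(ATL, HND, ATL), (ATL, HND, MIA), (ATL, HND, NYC), (ATL, HND, SEA), (ATL, MIA, ATL), (ATL, MIA, BOS), (ATL, MIA, DEN), (BOS, MIA, ATL), (BOS, MIA, BOS), (BOS, MIA, DEN), (DEN, MIA, ATL), (DEN, MIA, BOS), (DEN, MIA, DEN), (MIA, HND, ATL), (MIA, HND, MIA), (MIA, HND, NYC), (MIA, HND, SEA), (NYC, HND, ATL), (NYC, HND, MIA), (NYC, HND, NYC), (NYC, HND, SEA), (SEA, HND, ATL), (SEA, HND, MIA), (SEA, HND, NYC), (SEA, HND, SEA)}
σ[city != city2]: keep tuples satisfying city != city2 → {(ATL, HND, MIA), (ATL, HND, NYC), (ATL, HND, SEA), (ATL, MIA, BOS), (ATL, MIA, DEN), (BOS, MIA, ATL), (BOS, MIA, DEN), (DEN, MIA, ATL), (DEN, MIA, BOS), (MIA, HND, ATL), (MIA, HND, NYC), (MIA, HND, SEA), (NYC, HND, ATL), (NYC, HND, MIA), (NYC, HND, SEA), (SEA, HND, ATL), (SEA, HND, MIA), (SEA, HND, NYC)}
π_{code, city2} gives {(HND, ATL), (HND, MIA), (HND, NYC), (HND, SEA), (MIA, ATL), (MIA, BOS), (MIA, DEN)} (11 duplicate(s) eliminated).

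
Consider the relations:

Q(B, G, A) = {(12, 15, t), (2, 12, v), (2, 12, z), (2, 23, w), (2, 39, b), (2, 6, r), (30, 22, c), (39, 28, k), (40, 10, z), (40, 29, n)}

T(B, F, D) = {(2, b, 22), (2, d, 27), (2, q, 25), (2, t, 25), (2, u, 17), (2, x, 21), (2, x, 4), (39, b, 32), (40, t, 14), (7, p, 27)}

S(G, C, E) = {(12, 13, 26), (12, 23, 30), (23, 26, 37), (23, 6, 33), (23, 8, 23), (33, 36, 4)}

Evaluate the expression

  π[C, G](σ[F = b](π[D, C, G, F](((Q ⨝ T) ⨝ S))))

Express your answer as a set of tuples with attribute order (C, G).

Joining Q and T on B yields {(2, 12, v, b, 22), (2, 12, v, d, 27), (2, 12, v, q, 25), (2, 12, v, t, 25), (2, 12, v, u, 17), (2, 12, v, x, 21), (2, 12, v, x, 4), (2, 12, z, b, 22), (2, 12, z, d, 27), (2, 12, z, q, 25), (2, 12, z, t, 25), (2, 12, z, u, 17), (2, 12, z, x, 21), (2, 12, z, x, 4), (2, 23, w, b, 22), (2, 23, w, d, 27), (2, 23, w, q, 25), (2, 23, w, t, 25), (2, 23, w, u, 17), (2, 23, w, x, 21), (2, 23, w, x, 4), (2, 39, b, b, 22), (2, 39, b, d, 27), (2, 39, b, q, 25), (2, 39, b, t, 25), (2, 39, b, u, 17), (2, 39, b, x, 21), (2, 39, b, x, 4), (2, 6, r, b, 22), (2, 6, r, d, 27), (2, 6, r, q, 25), (2, 6, r, t, 25), (2, 6, r, u, 17), (2, 6, r, x, 21), (2, 6, r, x, 4), (39, 28, k, b, 32), (40, 10, z, t, 14), (40, 29, n, t, 14)}.
Joining (Q ⨝ T) and S on G yields {(2, 12, v, b, 22, 13, 26), (2, 12, v, b, 22, 23, 30), (2, 12, v, d, 27, 13, 26), (2, 12, v, d, 27, 23, 30), (2, 12, v, q, 25, 13, 26), (2, 12, v, q, 25, 23, 30), (2, 12, v, t, 25, 13, 26), (2, 12, v, t, 25, 23, 30), (2, 12, v, u, 17, 13, 26), (2, 12, v, u, 17, 23, 30), (2, 12, v, x, 21, 13, 26), (2, 12, v, x, 21, 23, 30), (2, 12, v, x, 4, 13, 26), (2, 12, v, x, 4, 23, 30), (2, 12, z, b, 22, 13, 26), (2, 12, z, b, 22, 23, 30), (2, 12, z, d, 27, 13, 26), (2, 12, z, d, 27, 23, 30), (2, 12, z, q, 25, 13, 26), (2, 12, z, q, 25, 23, 30), (2, 12, z, t, 25, 13, 26), (2, 12, z, t, 25, 23, 30), (2, 12, z, u, 17, 13, 26), (2, 12, z, u, 17, 23, 30), (2, 12, z, x, 21, 13, 26), (2, 12, z, x, 21, 23, 30), (2, 12, z, x, 4, 13, 26), (2, 12, z, x, 4, 23, 30), (2, 23, w, b, 22, 26, 37), (2, 23, w, b, 22, 6, 33), (2, 23, w, b, 22, 8, 23), (2, 23, w, d, 27, 26, 37), (2, 23, w, d, 27, 6, 33), (2, 23, w, d, 27, 8, 23), (2, 23, w, q, 25, 26, 37), (2, 23, w, q, 25, 6, 33), (2, 23, w, q, 25, 8, 23), (2, 23, w, t, 25, 26, 37), (2, 23, w, t, 25, 6, 33), (2, 23, w, t, 25, 8, 23), (2, 23, w, u, 17, 26, 37), (2, 23, w, u, 17, 6, 33), (2, 23, w, u, 17, 8, 23), (2, 23, w, x, 21, 26, 37), (2, 23, w, x, 21, 6, 33), (2, 23, w, x, 21, 8, 23), (2, 23, w, x, 4, 26, 37), (2, 23, w, x, 4, 6, 33), (2, 23, w, x, 4, 8, 23)}.
Keep only column(s) D, C, G, F (14 duplicate(s) eliminated): {(17, 13, 12, u), (17, 23, 12, u), (17, 26, 23, u), (17, 6, 23, u), (17, 8, 23, u), (21, 13, 12, x), (21, 23, 12, x), (21, 26, 23, x), (21, 6, 23, x), (21, 8, 23, x), (22, 13, 12, b), (22, 23, 12, b), (22, 26, 23, b), (22, 6, 23, b), (22, 8, 23, b), (25, 13, 12, q), (25, 13, 12, t), (25, 23, 12, q), (25, 23, 12, t), (25, 26, 23, q), (25, 26, 23, t), (25, 6, 23, q), (25, 6, 23, t), (25, 8, 23, q), (25, 8, 23, t), (27, 13, 12, d), (27, 23, 12, d), (27, 26, 23, d), (27, 6, 23, d), (27, 8, 23, d), (4, 13, 12, x), (4, 23, 12, x), (4, 26, 23, x), (4, 6, 23, x), (4, 8, 23, x)}
Apply σ_{F = b}; surviving tuples: {(22, 13, 12, b), (22, 23, 12, b), (22, 26, 23, b), (22, 6, 23, b), (22, 8, 23, b)}
Keep only column(s) C, G: {(13, 12), (23, 12), (26, 23), (6, 23), (8, 23)}

{(13, 12), (23, 12), (26, 23), (6, 23), (8, 23)}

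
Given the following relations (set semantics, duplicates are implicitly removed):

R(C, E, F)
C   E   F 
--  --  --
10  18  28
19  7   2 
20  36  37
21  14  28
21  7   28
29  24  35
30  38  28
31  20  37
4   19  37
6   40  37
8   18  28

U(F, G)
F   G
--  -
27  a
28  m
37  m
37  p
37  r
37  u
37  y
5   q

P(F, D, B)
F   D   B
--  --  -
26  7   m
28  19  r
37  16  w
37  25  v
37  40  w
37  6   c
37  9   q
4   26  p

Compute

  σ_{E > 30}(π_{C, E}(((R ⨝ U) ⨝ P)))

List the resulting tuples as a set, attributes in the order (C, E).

Natural join on F: {(10, 18, 28, m), (20, 36, 37, m), (20, 36, 37, p), (20, 36, 37, r), (20, 36, 37, u), (20, 36, 37, y), (21, 14, 28, m), (21, 7, 28, m), (30, 38, 28, m), (31, 20, 37, m), (31, 20, 37, p), (31, 20, 37, r), (31, 20, 37, u), (31, 20, 37, y), (4, 19, 37, m), (4, 19, 37, p), (4, 19, 37, r), (4, 19, 37, u), (4, 19, 37, y), (6, 40, 37, m), (6, 40, 37, p), (6, 40, 37, r), (6, 40, 37, u), (6, 40, 37, y), (8, 18, 28, m)}
Natural join on F: {(10, 18, 28, m, 19, r), (20, 36, 37, m, 16, w), (20, 36, 37, m, 25, v), (20, 36, 37, m, 40, w), (20, 36, 37, m, 6, c), (20, 36, 37, m, 9, q), (20, 36, 37, p, 16, w), (20, 36, 37, p, 25, v), (20, 36, 37, p, 40, w), (20, 36, 37, p, 6, c), (20, 36, 37, p, 9, q), (20, 36, 37, r, 16, w), (20, 36, 37, r, 25, v), (20, 36, 37, r, 40, w), (20, 36, 37, r, 6, c), (20, 36, 37, r, 9, q), (20, 36, 37, u, 16, w), (20, 36, 37, u, 25, v), (20, 36, 37, u, 40, w), (20, 36, 37, u, 6, c), (20, 36, 37, u, 9, q), (20, 36, 37, y, 16, w), (20, 36, 37, y, 25, v), (20, 36, 37, y, 40, w), (20, 36, 37, y, 6, c), (20, 36, 37, y, 9, q), (21, 14, 28, m, 19, r), (21, 7, 28, m, 19, r), (30, 38, 28, m, 19, r), (31, 20, 37, m, 16, w), (31, 20, 37, m, 25, v), (31, 20, 37, m, 40, w), (31, 20, 37, m, 6, c), (31, 20, 37, m, 9, q), (31, 20, 37, p, 16, w), (31, 20, 37, p, 25, v), (31, 20, 37, p, 40, w), (31, 20, 37, p, 6, c), (31, 20, 37, p, 9, q), (31, 20, 37, r, 16, w), (31, 20, 37, r, 25, v), (31, 20, 37, r, 40, w), (31, 20, 37, r, 6, c), (31, 20, 37, r, 9, q), (31, 20, 37, u, 16, w), (31, 20, 37, u, 25, v), (31, 20, 37, u, 40, w), (31, 20, 37, u, 6, c), (31, 20, 37, u, 9, q), (31, 20, 37, y, 16, w), (31, 20, 37, y, 25, v), (31, 20, 37, y, 40, w), (31, 20, 37, y, 6, c), (31, 20, 37, y, 9, q), (4, 19, 37, m, 16, w), (4, 19, 37, m, 25, v), (4, 19, 37, m, 40, w), (4, 19, 37, m, 6, c), (4, 19, 37, m, 9, q), (4, 19, 37, p, 16, w), (4, 19, 37, p, 25, v), (4, 19, 37, p, 40, w), (4, 19, 37, p, 6, c), (4, 19, 37, p, 9, q), (4, 19, 37, r, 16, w), (4, 19, 37, r, 25, v), (4, 19, 37, r, 40, w), (4, 19, 37, r, 6, c), (4, 19, 37, r, 9, q), (4, 19, 37, u, 16, w), (4, 19, 37, u, 25, v), (4, 19, 37, u, 40, w), (4, 19, 37, u, 6, c), (4, 19, 37, u, 9, q), (4, 19, 37, y, 16, w), (4, 19, 37, y, 25, v), (4, 19, 37, y, 40, w), (4, 19, 37, y, 6, c), (4, 19, 37, y, 9, q), (6, 40, 37, m, 16, w), (6, 40, 37, m, 25, v), (6, 40, 37, m, 40, w), (6, 40, 37, m, 6, c), (6, 40, 37, m, 9, q), (6, 40, 37, p, 16, w), (6, 40, 37, p, 25, v), (6, 40, 37, p, 40, w), (6, 40, 37, p, 6, c), (6, 40, 37, p, 9, q), (6, 40, 37, r, 16, w), (6, 40, 37, r, 25, v), (6, 40, 37, r, 40, w), (6, 40, 37, r, 6, c), (6, 40, 37, r, 9, q), (6, 40, 37, u, 16, w), (6, 40, 37, u, 25, v), (6, 40, 37, u, 40, w), (6, 40, 37, u, 6, c), (6, 40, 37, u, 9, q), (6, 40, 37, y, 16, w), (6, 40, 37, y, 25, v), (6, 40, 37, y, 40, w), (6, 40, 37, y, 6, c), (6, 40, 37, y, 9, q), (8, 18, 28, m, 19, r)}
π_{C, E} gives {(10, 18), (20, 36), (21, 14), (21, 7), (30, 38), (31, 20), (4, 19), (6, 40), (8, 18)} (96 duplicate(s) eliminated).
Filtering on E > 30 leaves {(20, 36), (30, 38), (6, 40)}.

{(20, 36), (30, 38), (6, 40)}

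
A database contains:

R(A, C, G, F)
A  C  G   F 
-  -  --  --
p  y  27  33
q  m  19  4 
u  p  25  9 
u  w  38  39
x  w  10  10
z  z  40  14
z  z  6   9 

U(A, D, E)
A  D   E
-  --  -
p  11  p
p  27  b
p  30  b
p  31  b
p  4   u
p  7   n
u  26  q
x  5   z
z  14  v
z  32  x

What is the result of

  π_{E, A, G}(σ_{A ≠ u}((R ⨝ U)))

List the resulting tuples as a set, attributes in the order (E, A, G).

{(b, p, 27), (n, p, 27), (p, p, 27), (u, p, 27), (v, z, 40), (v, z, 6), (x, z, 40), (x, z, 6), (z, x, 10)}

R ⋈ U (natural join on A): {(p, y, 27, 33, 11, p), (p, y, 27, 33, 27, b), (p, y, 27, 33, 30, b), (p, y, 27, 33, 31, b), (p, y, 27, 33, 4, u), (p, y, 27, 33, 7, n), (u, p, 25, 9, 26, q), (u, w, 38, 39, 26, q), (x, w, 10, 10, 5, z), (z, z, 40, 14, 14, v), (z, z, 40, 14, 32, x), (z, z, 6, 9, 14, v), (z, z, 6, 9, 32, x)}
σ[A ≠ u]: keep tuples satisfying A ≠ u → {(p, y, 27, 33, 11, p), (p, y, 27, 33, 27, b), (p, y, 27, 33, 30, b), (p, y, 27, 33, 31, b), (p, y, 27, 33, 4, u), (p, y, 27, 33, 7, n), (x, w, 10, 10, 5, z), (z, z, 40, 14, 14, v), (z, z, 40, 14, 32, x), (z, z, 6, 9, 14, v), (z, z, 6, 9, 32, x)}
Keep only column(s) E, A, G (2 duplicate(s) eliminated): {(b, p, 27), (n, p, 27), (p, p, 27), (u, p, 27), (v, z, 40), (v, z, 6), (x, z, 40), (x, z, 6), (z, x, 10)}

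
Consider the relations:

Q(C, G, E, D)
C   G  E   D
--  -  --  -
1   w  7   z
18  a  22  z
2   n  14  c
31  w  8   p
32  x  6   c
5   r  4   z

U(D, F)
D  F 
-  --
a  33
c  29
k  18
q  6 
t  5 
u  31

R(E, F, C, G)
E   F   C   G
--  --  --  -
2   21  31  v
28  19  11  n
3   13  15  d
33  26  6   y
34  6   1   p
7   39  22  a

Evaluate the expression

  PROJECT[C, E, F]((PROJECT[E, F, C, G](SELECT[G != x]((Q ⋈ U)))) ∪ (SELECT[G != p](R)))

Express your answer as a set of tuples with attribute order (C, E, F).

{(11, 28, 19), (15, 3, 13), (2, 14, 29), (22, 7, 39), (31, 2, 21), (6, 33, 26)}

Natural join on D: {(2, n, 14, c, 29), (32, x, 6, c, 29)}
Selection G != x: {(2, n, 14, c, 29)}
π_{E, F, C, G} gives {(14, 29, 2, n)}.
Selection G != p: {(2, 21, 31, v), (28, 19, 11, n), (3, 13, 15, d), (33, 26, 6, y), (7, 39, 22, a)}
Set union of the two operands is {(14, 29, 2, n), (2, 21, 31, v), (28, 19, 11, n), (3, 13, 15, d), (33, 26, 6, y), (7, 39, 22, a)}.
π_{C, E, F} gives {(11, 28, 19), (15, 3, 13), (2, 14, 29), (22, 7, 39), (31, 2, 21), (6, 33, 26)}.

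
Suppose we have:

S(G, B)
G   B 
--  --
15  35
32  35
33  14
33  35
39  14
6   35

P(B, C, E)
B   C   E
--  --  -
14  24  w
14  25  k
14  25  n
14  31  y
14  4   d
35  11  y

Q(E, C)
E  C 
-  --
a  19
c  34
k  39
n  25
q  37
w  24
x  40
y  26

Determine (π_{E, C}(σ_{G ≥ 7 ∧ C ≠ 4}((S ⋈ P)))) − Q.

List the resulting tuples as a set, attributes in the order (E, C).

Natural join on B: {(15, 35, 11, y), (32, 35, 11, y), (33, 14, 24, w), (33, 14, 25, k), (33, 14, 25, n), (33, 14, 31, y), (33, 14, 4, d), (33, 35, 11, y), (39, 14, 24, w), (39, 14, 25, k), (39, 14, 25, n), (39, 14, 31, y), (39, 14, 4, d), (6, 35, 11, y)}
Selection G ≥ 7 ∧ C ≠ 4: {(15, 35, 11, y), (32, 35, 11, y), (33, 14, 24, w), (33, 14, 25, k), (33, 14, 25, n), (33, 14, 31, y), (33, 35, 11, y), (39, 14, 24, w), (39, 14, 25, k), (39, 14, 25, n), (39, 14, 31, y)}
π[E, C]: project onto (E, C) (6 duplicate(s) eliminated) → {(k, 25), (n, 25), (w, 24), (y, 11), (y, 31)}
Difference: {(k, 25), (n, 25), (w, 24), (y, 11), (y, 31)} with {(a, 19), (c, 34), (k, 39), (n, 25), (q, 37), (w, 24), (x, 40), (y, 26)} → {(k, 25), (y, 11), (y, 31)}

{(k, 25), (y, 11), (y, 31)}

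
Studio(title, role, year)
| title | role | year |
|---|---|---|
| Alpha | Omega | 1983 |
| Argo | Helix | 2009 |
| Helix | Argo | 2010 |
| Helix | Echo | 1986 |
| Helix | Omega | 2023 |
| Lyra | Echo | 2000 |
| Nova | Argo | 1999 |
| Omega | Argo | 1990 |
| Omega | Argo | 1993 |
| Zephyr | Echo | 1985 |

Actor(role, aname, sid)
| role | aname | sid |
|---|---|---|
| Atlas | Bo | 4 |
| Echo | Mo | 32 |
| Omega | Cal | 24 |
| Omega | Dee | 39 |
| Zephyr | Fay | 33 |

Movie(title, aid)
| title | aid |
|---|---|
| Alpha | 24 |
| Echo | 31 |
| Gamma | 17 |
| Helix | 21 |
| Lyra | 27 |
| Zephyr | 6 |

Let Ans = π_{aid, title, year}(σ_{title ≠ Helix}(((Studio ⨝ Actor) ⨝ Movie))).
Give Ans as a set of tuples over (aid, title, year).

{(24, Alpha, 1983), (27, Lyra, 2000), (6, Zephyr, 1985)}

Natural join on role: {(Alpha, Omega, 1983, Cal, 24), (Alpha, Omega, 1983, Dee, 39), (Helix, Echo, 1986, Mo, 32), (Helix, Omega, 2023, Cal, 24), (Helix, Omega, 2023, Dee, 39), (Lyra, Echo, 2000, Mo, 32), (Zephyr, Echo, 1985, Mo, 32)}
Natural join on title: {(Alpha, Omega, 1983, Cal, 24, 24), (Alpha, Omega, 1983, Dee, 39, 24), (Helix, Echo, 1986, Mo, 32, 21), (Helix, Omega, 2023, Cal, 24, 21), (Helix, Omega, 2023, Dee, 39, 21), (Lyra, Echo, 2000, Mo, 32, 27), (Zephyr, Echo, 1985, Mo, 32, 6)}
Selection title ≠ Helix: {(Alpha, Omega, 1983, Cal, 24, 24), (Alpha, Omega, 1983, Dee, 39, 24), (Lyra, Echo, 2000, Mo, 32, 27), (Zephyr, Echo, 1985, Mo, 32, 6)}
π[aid, title, year]: project onto (aid, title, year) (1 duplicate(s) eliminated) → {(24, Alpha, 1983), (27, Lyra, 2000), (6, Zephyr, 1985)}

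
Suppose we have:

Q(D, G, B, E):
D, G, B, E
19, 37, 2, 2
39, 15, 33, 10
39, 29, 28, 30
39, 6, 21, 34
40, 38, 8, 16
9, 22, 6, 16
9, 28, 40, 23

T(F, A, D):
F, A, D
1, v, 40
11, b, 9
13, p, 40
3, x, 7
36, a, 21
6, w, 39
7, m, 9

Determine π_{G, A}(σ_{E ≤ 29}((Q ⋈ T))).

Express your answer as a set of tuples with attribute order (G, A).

Natural join on D: {(39, 15, 33, 10, 6, w), (39, 29, 28, 30, 6, w), (39, 6, 21, 34, 6, w), (40, 38, 8, 16, 1, v), (40, 38, 8, 16, 13, p), (9, 22, 6, 16, 11, b), (9, 22, 6, 16, 7, m), (9, 28, 40, 23, 11, b), (9, 28, 40, 23, 7, m)}
σ[E ≤ 29]: keep tuples satisfying E ≤ 29 → {(39, 15, 33, 10, 6, w), (40, 38, 8, 16, 1, v), (40, 38, 8, 16, 13, p), (9, 22, 6, 16, 11, b), (9, 22, 6, 16, 7, m), (9, 28, 40, 23, 11, b), (9, 28, 40, 23, 7, m)}
π_{G, A} gives {(15, w), (22, b), (22, m), (28, b), (28, m), (38, p), (38, v)}.

{(15, w), (22, b), (22, m), (28, b), (28, m), (38, p), (38, v)}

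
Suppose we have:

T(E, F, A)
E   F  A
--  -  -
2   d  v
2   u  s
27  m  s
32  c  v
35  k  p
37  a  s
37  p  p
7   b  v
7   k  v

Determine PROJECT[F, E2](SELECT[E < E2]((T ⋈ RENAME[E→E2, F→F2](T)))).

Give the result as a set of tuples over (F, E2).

{(b, 32), (d, 32), (d, 7), (k, 32), (k, 37), (m, 37), (u, 27), (u, 37)}

ρ[E→E2, F→F2]: schema becomes (E2, F2, A); tuples unchanged.
Natural join on A: {(2, d, v, 2, d), (2, d, v, 32, c), (2, d, v, 7, b), (2, d, v, 7, k), (2, u, s, 2, u), (2, u, s, 27, m), (2, u, s, 37, a), (27, m, s, 2, u), (27, m, s, 27, m), (27, m, s, 37, a), (32, c, v, 2, d), (32, c, v, 32, c), (32, c, v, 7, b), (32, c, v, 7, k), (35, k, p, 35, k), (35, k, p, 37, p), (37, a, s, 2, u), (37, a, s, 27, m), (37, a, s, 37, a), (37, p, p, 35, k), (37, p, p, 37, p), (7, b, v, 2, d), (7, b, v, 32, c), (7, b, v, 7, b), (7, b, v, 7, k), (7, k, v, 2, d), (7, k, v, 32, c), (7, k, v, 7, b), (7, k, v, 7, k)}
Filtering on E < E2 leaves {(2, d, v, 32, c), (2, d, v, 7, b), (2, d, v, 7, k), (2, u, s, 27, m), (2, u, s, 37, a), (27, m, s, 37, a), (35, k, p, 37, p), (7, b, v, 32, c), (7, k, v, 32, c)}.
Projecting to F, E2 (1 duplicate(s) eliminated): {(b, 32), (d, 32), (d, 7), (k, 32), (k, 37), (m, 37), (u, 27), (u, 37)}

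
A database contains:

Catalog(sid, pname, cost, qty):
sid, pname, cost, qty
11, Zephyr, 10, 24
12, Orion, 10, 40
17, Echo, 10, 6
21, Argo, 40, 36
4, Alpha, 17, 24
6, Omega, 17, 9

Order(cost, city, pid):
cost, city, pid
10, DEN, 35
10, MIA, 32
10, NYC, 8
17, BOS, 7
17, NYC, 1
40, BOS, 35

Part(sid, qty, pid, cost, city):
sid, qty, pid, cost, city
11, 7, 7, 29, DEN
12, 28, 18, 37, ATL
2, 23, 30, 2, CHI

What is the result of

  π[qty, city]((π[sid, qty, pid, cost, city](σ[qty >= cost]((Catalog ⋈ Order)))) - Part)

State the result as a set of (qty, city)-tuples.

Natural join on cost: {(11, Zephyr, 10, 24, DEN, 35), (11, Zephyr, 10, 24, MIA, 32), (11, Zephyr, 10, 24, NYC, 8), (12, Orion, 10, 40, DEN, 35), (12, Orion, 10, 40, MIA, 32), (12, Orion, 10, 40, NYC, 8), (17, Echo, 10, 6, DEN, 35), (17, Echo, 10, 6, MIA, 32), (17, Echo, 10, 6, NYC, 8), (21, Argo, 40, 36, BOS, 35), (4, Alpha, 17, 24, BOS, 7), (4, Alpha, 17, 24, NYC, 1), (6, Omega, 17, 9, BOS, 7), (6, Omega, 17, 9, NYC, 1)}
σ[qty >= cost]: keep tuples satisfying qty >= cost → {(11, Zephyr, 10, 24, DEN, 35), (11, Zephyr, 10, 24, MIA, 32), (11, Zephyr, 10, 24, NYC, 8), (12, Orion, 10, 40, DEN, 35), (12, Orion, 10, 40, MIA, 32), (12, Orion, 10, 40, NYC, 8), (4, Alpha, 17, 24, BOS, 7), (4, Alpha, 17, 24, NYC, 1)}
Keep only column(s) sid, qty, pid, cost, city: {(11, 24, 32, 10, MIA), (11, 24, 35, 10, DEN), (11, 24, 8, 10, NYC), (12, 40, 32, 10, MIA), (12, 40, 35, 10, DEN), (12, 40, 8, 10, NYC), (4, 24, 1, 17, NYC), (4, 24, 7, 17, BOS)}
Difference: {(11, 24, 32, 10, MIA), (11, 24, 35, 10, DEN), (11, 24, 8, 10, NYC), (12, 40, 32, 10, MIA), (12, 40, 35, 10, DEN), (12, 40, 8, 10, NYC), (4, 24, 1, 17, NYC), (4, 24, 7, 17, BOS)} with {(11, 7, 7, 29, DEN), (12, 28, 18, 37, ATL), (2, 23, 30, 2, CHI)} → {(11, 24, 32, 10, MIA), (11, 24, 35, 10, DEN), (11, 24, 8, 10, NYC), (12, 40, 32, 10, MIA), (12, 40, 35, 10, DEN), (12, 40, 8, 10, NYC), (4, 24, 1, 17, NYC), (4, 24, 7, 17, BOS)}
Keep only column(s) qty, city (1 duplicate(s) eliminated): {(24, BOS), (24, DEN), (24, MIA), (24, NYC), (40, DEN), (40, MIA), (40, NYC)}

{(24, BOS), (24, DEN), (24, MIA), (24, NYC), (40, DEN), (40, MIA), (40, NYC)}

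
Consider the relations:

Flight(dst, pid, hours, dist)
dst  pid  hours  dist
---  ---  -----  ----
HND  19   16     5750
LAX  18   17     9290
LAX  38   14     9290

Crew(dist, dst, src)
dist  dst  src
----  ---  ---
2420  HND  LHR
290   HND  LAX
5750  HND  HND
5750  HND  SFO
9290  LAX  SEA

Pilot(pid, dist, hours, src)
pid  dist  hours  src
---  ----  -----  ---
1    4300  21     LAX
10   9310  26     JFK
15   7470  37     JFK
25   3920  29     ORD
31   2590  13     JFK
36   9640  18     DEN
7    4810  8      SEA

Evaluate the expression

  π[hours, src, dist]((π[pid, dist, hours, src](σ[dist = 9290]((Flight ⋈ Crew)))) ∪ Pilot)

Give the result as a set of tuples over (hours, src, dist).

{(13, JFK, 2590), (14, SEA, 9290), (17, SEA, 9290), (18, DEN, 9640), (21, LAX, 4300), (26, JFK, 9310), (29, ORD, 3920), (37, JFK, 7470), (8, SEA, 4810)}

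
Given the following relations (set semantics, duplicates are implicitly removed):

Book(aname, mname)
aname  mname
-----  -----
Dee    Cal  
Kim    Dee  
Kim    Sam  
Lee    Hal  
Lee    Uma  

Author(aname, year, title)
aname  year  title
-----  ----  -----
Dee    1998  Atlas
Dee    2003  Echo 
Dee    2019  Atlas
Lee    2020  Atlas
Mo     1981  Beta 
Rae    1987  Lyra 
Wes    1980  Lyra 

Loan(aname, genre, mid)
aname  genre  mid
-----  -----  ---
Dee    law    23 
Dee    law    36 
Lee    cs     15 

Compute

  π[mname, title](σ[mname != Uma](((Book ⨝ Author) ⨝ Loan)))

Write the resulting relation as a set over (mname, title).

Book ⋈ Author (natural join on aname): {(Dee, Cal, 1998, Atlas), (Dee, Cal, 2003, Echo), (Dee, Cal, 2019, Atlas), (Lee, Hal, 2020, Atlas), (Lee, Uma, 2020, Atlas)}
(Book ⨝ Author) ⋈ Loan (natural join on aname): {(Dee, Cal, 1998, Atlas, law, 23), (Dee, Cal, 1998, Atlas, law, 36), (Dee, Cal, 2003, Echo, law, 23), (Dee, Cal, 2003, Echo, law, 36), (Dee, Cal, 2019, Atlas, law, 23), (Dee, Cal, 2019, Atlas, law, 36), (Lee, Hal, 2020, Atlas, cs, 15), (Lee, Uma, 2020, Atlas, cs, 15)}
Filtering on mname != Uma leaves {(Dee, Cal, 1998, Atlas, law, 23), (Dee, Cal, 1998, Atlas, law, 36), (Dee, Cal, 2003, Echo, law, 23), (Dee, Cal, 2003, Echo, law, 36), (Dee, Cal, 2019, Atlas, law, 23), (Dee, Cal, 2019, Atlas, law, 36), (Lee, Hal, 2020, Atlas, cs, 15)}.
π_{mname, title} gives {(Cal, Atlas), (Cal, Echo), (Hal, Atlas)} (4 duplicate(s) eliminated).

{(Cal, Atlas), (Cal, Echo), (Hal, Atlas)}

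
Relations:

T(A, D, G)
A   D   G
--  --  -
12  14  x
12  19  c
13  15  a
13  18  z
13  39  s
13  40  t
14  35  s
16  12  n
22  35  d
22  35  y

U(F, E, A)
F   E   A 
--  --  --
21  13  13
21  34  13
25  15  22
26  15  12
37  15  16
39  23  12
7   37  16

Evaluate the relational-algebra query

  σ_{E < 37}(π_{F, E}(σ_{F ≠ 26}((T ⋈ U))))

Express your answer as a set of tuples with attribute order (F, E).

T ⋈ U (natural join on A): {(12, 14, x, 26, 15), (12, 14, x, 39, 23), (12, 19, c, 26, 15), (12, 19, c, 39, 23), (13, 15, a, 21, 13), (13, 15, a, 21, 34), (13, 18, z, 21, 13), (13, 18, z, 21, 34), (13, 39, s, 21, 13), (13, 39, s, 21, 34), (13, 40, t, 21, 13), (13, 40, t, 21, 34), (16, 12, n, 37, 15), (16, 12, n, 7, 37), (22, 35, d, 25, 15), (22, 35, y, 25, 15)}
Selection F ≠ 26: {(12, 14, x, 39, 23), (12, 19, c, 39, 23), (13, 15, a, 21, 13), (13, 15, a, 21, 34), (13, 18, z, 21, 13), (13, 18, z, 21, 34), (13, 39, s, 21, 13), (13, 39, s, 21, 34), (13, 40, t, 21, 13), (13, 40, t, 21, 34), (16, 12, n, 37, 15), (16, 12, n, 7, 37), (22, 35, d, 25, 15), (22, 35, y, 25, 15)}
π_{F, E} gives {(21, 13), (21, 34), (25, 15), (37, 15), (39, 23), (7, 37)} (8 duplicate(s) eliminated).
Selection E < 37: {(21, 13), (21, 34), (25, 15), (37, 15), (39, 23)}

{(21, 13), (21, 34), (25, 15), (37, 15), (39, 23)}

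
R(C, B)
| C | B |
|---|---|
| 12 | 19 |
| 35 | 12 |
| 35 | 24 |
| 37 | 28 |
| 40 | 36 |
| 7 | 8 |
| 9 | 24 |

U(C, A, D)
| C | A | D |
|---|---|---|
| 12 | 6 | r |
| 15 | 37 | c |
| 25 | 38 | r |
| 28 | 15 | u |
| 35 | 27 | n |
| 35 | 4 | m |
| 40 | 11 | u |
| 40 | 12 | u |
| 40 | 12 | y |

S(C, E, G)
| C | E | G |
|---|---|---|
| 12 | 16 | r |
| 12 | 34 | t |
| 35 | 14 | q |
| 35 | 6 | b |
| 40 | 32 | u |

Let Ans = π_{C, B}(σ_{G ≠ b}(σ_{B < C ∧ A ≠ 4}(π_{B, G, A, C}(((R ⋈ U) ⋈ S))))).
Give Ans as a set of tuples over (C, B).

{(35, 12), (35, 24), (40, 36)}

R ⋈ U (natural join on C): {(12, 19, 6, r), (35, 12, 27, n), (35, 12, 4, m), (35, 24, 27, n), (35, 24, 4, m), (40, 36, 11, u), (40, 36, 12, u), (40, 36, 12, y)}
(R ⋈ U) ⋈ S (natural join on C): {(12, 19, 6, r, 16, r), (12, 19, 6, r, 34, t), (35, 12, 27, n, 14, q), (35, 12, 27, n, 6, b), (35, 12, 4, m, 14, q), (35, 12, 4, m, 6, b), (35, 24, 27, n, 14, q), (35, 24, 27, n, 6, b), (35, 24, 4, m, 14, q), (35, 24, 4, m, 6, b), (40, 36, 11, u, 32, u), (40, 36, 12, u, 32, u), (40, 36, 12, y, 32, u)}
Projecting to B, G, A, C (1 duplicate(s) eliminated): {(12, b, 27, 35), (12, b, 4, 35), (12, q, 27, 35), (12, q, 4, 35), (19, r, 6, 12), (19, t, 6, 12), (24, b, 27, 35), (24, b, 4, 35), (24, q, 27, 35), (24, q, 4, 35), (36, u, 11, 40), (36, u, 12, 40)}
Apply σ_{B < C ∧ A ≠ 4}; surviving tuples: {(12, b, 27, 35), (12, q, 27, 35), (24, b, 27, 35), (24, q, 27, 35), (36, u, 11, 40), (36, u, 12, 40)}
Apply σ_{G ≠ b}; surviving tuples: {(12, q, 27, 35), (24, q, 27, 35), (36, u, 11, 40), (36, u, 12, 40)}
Projecting to C, B (1 duplicate(s) eliminated): {(35, 12), (35, 24), (40, 36)}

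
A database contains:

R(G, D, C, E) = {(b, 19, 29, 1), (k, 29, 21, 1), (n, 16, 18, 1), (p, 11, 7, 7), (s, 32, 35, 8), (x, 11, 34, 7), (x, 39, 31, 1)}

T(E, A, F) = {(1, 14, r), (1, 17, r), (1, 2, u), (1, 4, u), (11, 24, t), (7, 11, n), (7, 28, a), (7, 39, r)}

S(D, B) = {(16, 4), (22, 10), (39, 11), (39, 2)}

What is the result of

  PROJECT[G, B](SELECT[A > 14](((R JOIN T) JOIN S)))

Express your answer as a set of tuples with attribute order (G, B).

{(n, 4), (x, 11), (x, 2)}

Joining R and T on E yields {(b, 19, 29, 1, 14, r), (b, 19, 29, 1, 17, r), (b, 19, 29, 1, 2, u), (b, 19, 29, 1, 4, u), (k, 29, 21, 1, 14, r), (k, 29, 21, 1, 17, r), (k, 29, 21, 1, 2, u), (k, 29, 21, 1, 4, u), (n, 16, 18, 1, 14, r), (n, 16, 18, 1, 17, r), (n, 16, 18, 1, 2, u), (n, 16, 18, 1, 4, u), (p, 11, 7, 7, 11, n), (p, 11, 7, 7, 28, a), (p, 11, 7, 7, 39, r), (x, 11, 34, 7, 11, n), (x, 11, 34, 7, 28, a), (x, 11, 34, 7, 39, r), (x, 39, 31, 1, 14, r), (x, 39, 31, 1, 17, r), (x, 39, 31, 1, 2, u), (x, 39, 31, 1, 4, u)}.
Joining (R JOIN T) and S on D yields {(n, 16, 18, 1, 14, r, 4), (n, 16, 18, 1, 17, r, 4), (n, 16, 18, 1, 2, u, 4), (n, 16, 18, 1, 4, u, 4), (x, 39, 31, 1, 14, r, 11), (x, 39, 31, 1, 14, r, 2), (x, 39, 31, 1, 17, r, 11), (x, 39, 31, 1, 17, r, 2), (x, 39, 31, 1, 2, u, 11), (x, 39, 31, 1, 2, u, 2), (x, 39, 31, 1, 4, u, 11), (x, 39, 31, 1, 4, u, 2)}.
σ[A > 14]: keep tuples satisfying A > 14 → {(n, 16, 18, 1, 17, r, 4), (x, 39, 31, 1, 17, r, 11), (x, 39, 31, 1, 17, r, 2)}
Keep only column(s) G, B: {(n, 4), (x, 11), (x, 2)}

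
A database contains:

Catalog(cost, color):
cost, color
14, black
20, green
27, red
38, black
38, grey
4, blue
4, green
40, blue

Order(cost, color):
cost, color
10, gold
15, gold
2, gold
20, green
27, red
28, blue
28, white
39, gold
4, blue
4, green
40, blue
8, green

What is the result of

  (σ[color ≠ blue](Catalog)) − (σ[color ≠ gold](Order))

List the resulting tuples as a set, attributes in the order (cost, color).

σ[color ≠ blue]: keep tuples satisfying color ≠ blue → {(14, black), (20, green), (27, red), (38, black), (38, grey), (4, green)}
σ[color ≠ gold]: keep tuples satisfying color ≠ gold → {(20, green), (27, red), (28, blue), (28, white), (4, blue), (4, green), (40, blue), (8, green)}
Difference: {(14, black), (20, green), (27, red), (38, black), (38, grey), (4, green)} with {(20, green), (27, red), (28, blue), (28, white), (4, blue), (4, green), (40, blue), (8, green)} → {(14, black), (38, black), (38, grey)}

{(14, black), (38, black), (38, grey)}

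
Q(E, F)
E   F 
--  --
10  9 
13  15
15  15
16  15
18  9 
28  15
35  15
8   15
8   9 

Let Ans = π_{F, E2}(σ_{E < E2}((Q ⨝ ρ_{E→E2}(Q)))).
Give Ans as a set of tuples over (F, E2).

ρ[E→E2]: schema becomes (E2, F); tuples unchanged.
Natural join on F: {(10, 9, 10), (10, 9, 18), (10, 9, 8), (13, 15, 13), (13, 15, 15), (13, 15, 16), (13, 15, 28), (13, 15, 35), (13, 15, 8), (15, 15, 13), (15, 15, 15), (15, 15, 16), (15, 15, 28), (15, 15, 35), (15, 15, 8), (16, 15, 13), (16, 15, 15), (16, 15, 16), (16, 15, 28), (16, 15, 35), (16, 15, 8), (18, 9, 10), (18, 9, 18), (18, 9, 8), (28, 15, 13), (28, 15, 15), (28, 15, 16), (28, 15, 28), (28, 15, 35), (28, 15, 8), (35, 15, 13), (35, 15, 15), (35, 15, 16), (35, 15, 28), (35, 15, 35), (35, 15, 8), (8, 15, 13), (8, 15, 15), (8, 15, 16), (8, 15, 28), (8, 15, 35), (8, 15, 8), (8, 9, 10), (8, 9, 18), (8, 9, 8)}
Filtering on E < E2 leaves {(10, 9, 18), (13, 15, 15), (13, 15, 16), (13, 15, 28), (13, 15, 35), (15, 15, 16), (15, 15, 28), (15, 15, 35), (16, 15, 28), (16, 15, 35), (28, 15, 35), (8, 15, 13), (8, 15, 15), (8, 15, 16), (8, 15, 28), (8, 15, 35), (8, 9, 10), (8, 9, 18)}.
Projecting to F, E2 (11 duplicate(s) eliminated): {(15, 13), (15, 15), (15, 16), (15, 28), (15, 35), (9, 10), (9, 18)}

{(15, 13), (15, 15), (15, 16), (15, 28), (15, 35), (9, 10), (9, 18)}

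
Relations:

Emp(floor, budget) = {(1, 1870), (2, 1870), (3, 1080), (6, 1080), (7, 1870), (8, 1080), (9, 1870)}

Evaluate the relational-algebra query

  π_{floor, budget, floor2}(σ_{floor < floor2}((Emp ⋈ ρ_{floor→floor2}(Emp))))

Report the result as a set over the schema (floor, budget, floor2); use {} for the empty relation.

ρ[floor→floor2]: schema becomes (floor2, budget); tuples unchanged.
Emp ⋈ ρ_{floor→floor2}(Emp) (natural join on budget): {(1, 1870, 1), (1, 1870, 2), (1, 1870, 7), (1, 1870, 9), (2, 1870, 1), (2, 1870, 2), (2, 1870, 7), (2, 1870, 9), (3, 1080, 3), (3, 1080, 6), (3, 1080, 8), (6, 1080, 3), (6, 1080, 6), (6, 1080, 8), (7, 1870, 1), (7, 1870, 2), (7, 1870, 7), (7, 1870, 9), (8, 1080, 3), (8, 1080, 6), (8, 1080, 8), (9, 1870, 1), (9, 1870, 2), (9, 1870, 7), (9, 1870, 9)}
σ[floor < floor2]: keep tuples satisfying floor < floor2 → {(1, 1870, 2), (1, 1870, 7), (1, 1870, 9), (2, 1870, 7), (2, 1870, 9), (3, 1080, 6), (3, 1080, 8), (6, 1080, 8), (7, 1870, 9)}
Keep only column(s) floor, budget, floor2: {(1, 1870, 2), (1, 1870, 7), (1, 1870, 9), (2, 1870, 7), (2, 1870, 9), (3, 1080, 6), (3, 1080, 8), (6, 1080, 8), (7, 1870, 9)}

{(1, 1870, 2), (1, 1870, 7), (1, 1870, 9), (2, 1870, 7), (2, 1870, 9), (3, 1080, 6), (3, 1080, 8), (6, 1080, 8), (7, 1870, 9)}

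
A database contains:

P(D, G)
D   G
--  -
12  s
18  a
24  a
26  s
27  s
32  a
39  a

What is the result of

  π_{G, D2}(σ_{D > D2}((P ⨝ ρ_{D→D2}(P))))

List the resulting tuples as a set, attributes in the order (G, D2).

ρ[D→D2]: schema becomes (D2, G); tuples unchanged.
Joining P and ρ_{D→D2}(P) on G yields {(12, s, 12), (12, s, 26), (12, s, 27), (18, a, 18), (18, a, 24), (18, a, 32), (18, a, 39), (24, a, 18), (24, a, 24), (24, a, 32), (24, a, 39), (26, s, 12), (26, s, 26), (26, s, 27), (27, s, 12), (27, s, 26), (27, s, 27), (32, a, 18), (32, a, 24), (32, a, 32), (32, a, 39), (39, a, 18), (39, a, 24), (39, a, 32), (39, a, 39)}.
Filtering on D > D2 leaves {(24, a, 18), (26, s, 12), (27, s, 12), (27, s, 26), (32, a, 18), (32, a, 24), (39, a, 18), (39, a, 24), (39, a, 32)}.
π[G, D2]: project onto (G, D2) (4 duplicate(s) eliminated) → {(a, 18), (a, 24), (a, 32), (s, 12), (s, 26)}

{(a, 18), (a, 24), (a, 32), (s, 12), (s, 26)}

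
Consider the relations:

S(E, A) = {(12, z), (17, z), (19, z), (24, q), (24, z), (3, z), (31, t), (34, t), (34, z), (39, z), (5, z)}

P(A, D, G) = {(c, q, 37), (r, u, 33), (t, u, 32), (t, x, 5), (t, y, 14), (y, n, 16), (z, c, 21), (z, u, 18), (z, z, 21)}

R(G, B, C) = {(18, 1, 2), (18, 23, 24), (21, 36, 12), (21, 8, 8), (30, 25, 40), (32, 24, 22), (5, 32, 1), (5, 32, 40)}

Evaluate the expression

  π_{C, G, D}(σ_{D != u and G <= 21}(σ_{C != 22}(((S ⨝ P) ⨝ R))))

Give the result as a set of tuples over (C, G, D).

{(1, 5, x), (12, 21, c), (12, 21, z), (40, 5, x), (8, 21, c), (8, 21, z)}

S ⋈ P (natural join on A): {(12, z, c, 21), (12, z, u, 18), (12, z, z, 21), (17, z, c, 21), (17, z, u, 18), (17, z, z, 21), (19, z, c, 21), (19, z, u, 18), (19, z, z, 21), (24, z, c, 21), (24, z, u, 18), (24, z, z, 21), (3, z, c, 21), (3, z, u, 18), (3, z, z, 21), (31, t, u, 32), (31, t, x, 5), (31, t, y, 14), (34, t, u, 32), (34, t, x, 5), (34, t, y, 14), (34, z, c, 21), (34, z, u, 18), (34, z, z, 21), (39, z, c, 21), (39, z, u, 18), (39, z, z, 21), (5, z, c, 21), (5, z, u, 18), (5, z, z, 21)}
(S ⨝ P) ⋈ R (natural join on G): {(12, z, c, 21, 36, 12), (12, z, c, 21, 8, 8), (12, z, u, 18, 1, 2), (12, z, u, 18, 23, 24), (12, z, z, 21, 36, 12), (12, z, z, 21, 8, 8), (17, z, c, 21, 36, 12), (17, z, c, 21, 8, 8), (17, z, u, 18, 1, 2), (17, z, u, 18, 23, 24), (17, z, z, 21, 36, 12), (17, z, z, 21, 8, 8), (19, z, c, 21, 36, 12), (19, z, c, 21, 8, 8), (19, z, u, 18, 1, 2), (19, z, u, 18, 23, 24), (19, z, z, 21, 36, 12), (19, z, z, 21, 8, 8), (24, z, c, 21, 36, 12), (24, z, c, 21, 8, 8), (24, z, u, 18, 1, 2), (24, z, u, 18, 23, 24), (24, z, z, 21, 36, 12), (24, z, z, 21, 8, 8), (3, z, c, 21, 36, 12), (3, z, c, 21, 8, 8), (3, z, u, 18, 1, 2), (3, z, u, 18, 23, 24), (3, z, z, 21, 36, 12), (3, z, z, 21, 8, 8), (31, t, u, 32, 24, 22), (31, t, x, 5, 32, 1), (31, t, x, 5, 32, 40), (34, t, u, 32, 24, 22), (34, t, x, 5, 32, 1), (34, t, x, 5, 32, 40), (34, z, c, 21, 36, 12), (34, z, c, 21, 8, 8), (34, z, u, 18, 1, 2), (34, z, u, 18, 23, 24), (34, z, z, 21, 36, 12), (34, z, z, 21, 8, 8), (39, z, c, 21, 36, 12), (39, z, c, 21, 8, 8), (39, z, u, 18, 1, 2), (39, z, u, 18, 23, 24), (39, z, z, 21, 36, 12), (39, z, z, 21, 8, 8), (5, z, c, 21, 36, 12), (5, z, c, 21, 8, 8), (5, z, u, 18, 1, 2), (5, z, u, 18, 23, 24), (5, z, z, 21, 36, 12), (5, z, z, 21, 8, 8)}
Selection C != 22: {(12, z, c, 21, 36, 12), (12, z, c, 21, 8, 8), (12, z, u, 18, 1, 2), (12, z, u, 18, 23, 24), (12, z, z, 21, 36, 12), (12, z, z, 21, 8, 8), (17, z, c, 21, 36, 12), (17, z, c, 21, 8, 8), (17, z, u, 18, 1, 2), (17, z, u, 18, 23, 24), (17, z, z, 21, 36, 12), (17, z, z, 21, 8, 8), (19, z, c, 21, 36, 12), (19, z, c, 21, 8, 8), (19, z, u, 18, 1, 2), (19, z, u, 18, 23, 24), (19, z, z, 21, 36, 12), (19, z, z, 21, 8, 8), (24, z, c, 21, 36, 12), (24, z, c, 21, 8, 8), (24, z, u, 18, 1, 2), (24, z, u, 18, 23, 24), (24, z, z, 21, 36, 12), (24, z, z, 21, 8, 8), (3, z, c, 21, 36, 12), (3, z, c, 21, 8, 8), (3, z, u, 18, 1, 2), (3, z, u, 18, 23, 24), (3, z, z, 21, 36, 12), (3, z, z, 21, 8, 8), (31, t, x, 5, 32, 1), (31, t, x, 5, 32, 40), (34, t, x, 5, 32, 1), (34, t, x, 5, 32, 40), (34, z, c, 21, 36, 12), (34, z, c, 21, 8, 8), (34, z, u, 18, 1, 2), (34, z, u, 18, 23, 24), (34, z, z, 21, 36, 12), (34, z, z, 21, 8, 8), (39, z, c, 21, 36, 12), (39, z, c, 21, 8, 8), (39, z, u, 18, 1, 2), (39, z, u, 18, 23, 24), (39, z, z, 21, 36, 12), (39, z, z, 21, 8, 8), (5, z, c, 21, 36, 12), (5, z, c, 21, 8, 8), (5, z, u, 18, 1, 2), (5, z, u, 18, 23, 24), (5, z, z, 21, 36, 12), (5, z, z, 21, 8, 8)}
Selection D != u and G <= 21: {(12, z, c, 21, 36, 12), (12, z, c, 21, 8, 8), (12, z, z, 21, 36, 12), (12, z, z, 21, 8, 8), (17, z, c, 21, 36, 12), (17, z, c, 21, 8, 8), (17, z, z, 21, 36, 12), (17, z, z, 21, 8, 8), (19, z, c, 21, 36, 12), (19, z, c, 21, 8, 8), (19, z, z, 21, 36, 12), (19, z, z, 21, 8, 8), (24, z, c, 21, 36, 12), (24, z, c, 21, 8, 8), (24, z, z, 21, 36, 12), (24, z, z, 21, 8, 8), (3, z, c, 21, 36, 12), (3, z, c, 21, 8, 8), (3, z, z, 21, 36, 12), (3, z, z, 21, 8, 8), (31, t, x, 5, 32, 1), (31, t, x, 5, 32, 40), (34, t, x, 5, 32, 1), (34, t, x, 5, 32, 40), (34, z, c, 21, 36, 12), (34, z, c, 21, 8, 8), (34, z, z, 21, 36, 12), (34, z, z, 21, 8, 8), (39, z, c, 21, 36, 12), (39, z, c, 21, 8, 8), (39, z, z, 21, 36, 12), (39, z, z, 21, 8, 8), (5, z, c, 21, 36, 12), (5, z, c, 21, 8, 8), (5, z, z, 21, 36, 12), (5, z, z, 21, 8, 8)}
Keep only column(s) C, G, D (30 duplicate(s) eliminated): {(1, 5, x), (12, 21, c), (12, 21, z), (40, 5, x), (8, 21, c), (8, 21, z)}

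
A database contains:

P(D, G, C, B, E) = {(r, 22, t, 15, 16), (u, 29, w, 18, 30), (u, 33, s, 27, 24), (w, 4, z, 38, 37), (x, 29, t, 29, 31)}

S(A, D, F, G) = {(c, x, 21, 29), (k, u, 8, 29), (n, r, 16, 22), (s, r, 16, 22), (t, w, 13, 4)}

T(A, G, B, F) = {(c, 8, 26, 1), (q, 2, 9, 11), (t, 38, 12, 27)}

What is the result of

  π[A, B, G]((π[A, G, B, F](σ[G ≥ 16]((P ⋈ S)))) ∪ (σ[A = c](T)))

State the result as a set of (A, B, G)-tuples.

P ⋈ S (natural join on D, G): {(r, 22, t, 15, 16, n, 16), (r, 22, t, 15, 16, s, 16), (u, 29, w, 18, 30, k, 8), (w, 4, z, 38, 37, t, 13), (x, 29, t, 29, 31, c, 21)}
σ[G ≥ 16]: keep tuples satisfying G ≥ 16 → {(r, 22, t, 15, 16, n, 16), (r, 22, t, 15, 16, s, 16), (u, 29, w, 18, 30, k, 8), (x, 29, t, 29, 31, c, 21)}
Keep only column(s) A, G, B, F: {(c, 29, 29, 21), (k, 29, 18, 8), (n, 22, 15, 16), (s, 22, 15, 16)}
σ[A = c]: keep tuples satisfying A = c → {(c, 8, 26, 1)}
Taking the union: {(c, 29, 29, 21), (c, 8, 26, 1), (k, 29, 18, 8), (n, 22, 15, 16), (s, 22, 15, 16)}
Keep only column(s) A, B, G: {(c, 26, 8), (c, 29, 29), (k, 18, 29), (n, 15, 22), (s, 15, 22)}

{(c, 26, 8), (c, 29, 29), (k, 18, 29), (n, 15, 22), (s, 15, 22)}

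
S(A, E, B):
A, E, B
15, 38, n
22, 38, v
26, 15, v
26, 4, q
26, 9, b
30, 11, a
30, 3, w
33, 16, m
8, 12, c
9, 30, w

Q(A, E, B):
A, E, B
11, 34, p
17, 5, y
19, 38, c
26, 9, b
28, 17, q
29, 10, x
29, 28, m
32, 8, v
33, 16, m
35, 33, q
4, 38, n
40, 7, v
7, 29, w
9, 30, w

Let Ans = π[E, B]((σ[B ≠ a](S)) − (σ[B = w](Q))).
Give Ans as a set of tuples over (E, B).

σ[B ≠ a]: keep tuples satisfying B ≠ a → {(15, 38, n), (22, 38, v), (26, 15, v), (26, 4, q), (26, 9, b), (30, 3, w), (33, 16, m), (8, 12, c), (9, 30, w)}
σ[B = w]: keep tuples satisfying B = w → {(7, 29, w), (9, 30, w)}
Set difference of the two operands is {(15, 38, n), (22, 38, v), (26, 15, v), (26, 4, q), (26, 9, b), (30, 3, w), (33, 16, m), (8, 12, c)}.
Projecting to E, B: {(12, c), (15, v), (16, m), (3, w), (38, n), (38, v), (4, q), (9, b)}

{(12, c), (15, v), (16, m), (3, w), (38, n), (38, v), (4, q), (9, b)}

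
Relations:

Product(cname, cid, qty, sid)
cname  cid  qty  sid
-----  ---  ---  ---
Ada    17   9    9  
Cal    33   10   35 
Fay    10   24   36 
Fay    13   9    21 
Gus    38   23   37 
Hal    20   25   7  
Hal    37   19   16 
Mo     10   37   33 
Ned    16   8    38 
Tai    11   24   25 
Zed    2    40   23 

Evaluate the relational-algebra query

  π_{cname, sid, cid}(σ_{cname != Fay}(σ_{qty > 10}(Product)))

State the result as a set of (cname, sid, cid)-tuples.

{(Gus, 37, 38), (Hal, 16, 37), (Hal, 7, 20), (Mo, 33, 10), (Tai, 25, 11), (Zed, 23, 2)}

σ[qty > 10]: keep tuples satisfying qty > 10 → {(Fay, 10, 24, 36), (Gus, 38, 23, 37), (Hal, 20, 25, 7), (Hal, 37, 19, 16), (Mo, 10, 37, 33), (Tai, 11, 24, 25), (Zed, 2, 40, 23)}
σ[cname != Fay]: keep tuples satisfying cname != Fay → {(Gus, 38, 23, 37), (Hal, 20, 25, 7), (Hal, 37, 19, 16), (Mo, 10, 37, 33), (Tai, 11, 24, 25), (Zed, 2, 40, 23)}
Keep only column(s) cname, sid, cid: {(Gus, 37, 38), (Hal, 16, 37), (Hal, 7, 20), (Mo, 33, 10), (Tai, 25, 11), (Zed, 23, 2)}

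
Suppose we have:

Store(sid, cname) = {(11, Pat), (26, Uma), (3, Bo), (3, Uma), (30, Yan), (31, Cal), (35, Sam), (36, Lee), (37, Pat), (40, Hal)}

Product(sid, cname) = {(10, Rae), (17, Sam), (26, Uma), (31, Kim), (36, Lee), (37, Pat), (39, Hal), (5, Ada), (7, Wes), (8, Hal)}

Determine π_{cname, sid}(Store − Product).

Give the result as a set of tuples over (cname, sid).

Difference: {(11, Pat), (26, Uma), (3, Bo), (3, Uma), (30, Yan), (31, Cal), (35, Sam), (36, Lee), (37, Pat), (40, Hal)} with {(10, Rae), (17, Sam), (26, Uma), (31, Kim), (36, Lee), (37, Pat), (39, Hal), (5, Ada), (7, Wes), (8, Hal)} → {(11, Pat), (3, Bo), (3, Uma), (30, Yan), (31, Cal), (35, Sam), (40, Hal)}
π[cname, sid]: project onto (cname, sid) → {(Bo, 3), (Cal, 31), (Hal, 40), (Pat, 11), (Sam, 35), (Uma, 3), (Yan, 30)}

{(Bo, 3), (Cal, 31), (Hal, 40), (Pat, 11), (Sam, 35), (Uma, 3), (Yan, 30)}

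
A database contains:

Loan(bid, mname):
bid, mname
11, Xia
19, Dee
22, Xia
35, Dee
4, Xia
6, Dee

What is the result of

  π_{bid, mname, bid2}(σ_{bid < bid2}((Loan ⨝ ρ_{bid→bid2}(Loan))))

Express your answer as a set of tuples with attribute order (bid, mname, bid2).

ρ[bid→bid2]: schema becomes (bid2, mname); tuples unchanged.
Joining Loan and ρ_{bid→bid2}(Loan) on mname yields {(11, Xia, 11), (11, Xia, 22), (11, Xia, 4), (19, Dee, 19), (19, Dee, 35), (19, Dee, 6), (22, Xia, 11), (22, Xia, 22), (22, Xia, 4), (35, Dee, 19), (35, Dee, 35), (35, Dee, 6), (4, Xia, 11), (4, Xia, 22), (4, Xia, 4), (6, Dee, 19), (6, Dee, 35), (6, Dee, 6)}.
Apply σ_{bid < bid2}; surviving tuples: {(11, Xia, 22), (19, Dee, 35), (4, Xia, 11), (4, Xia, 22), (6, Dee, 19), (6, Dee, 35)}
Keep only column(s) bid, mname, bid2: {(11, Xia, 22), (19, Dee, 35), (4, Xia, 11), (4, Xia, 22), (6, Dee, 19), (6, Dee, 35)}

{(11, Xia, 22), (19, Dee, 35), (4, Xia, 11), (4, Xia, 22), (6, Dee, 19), (6, Dee, 35)}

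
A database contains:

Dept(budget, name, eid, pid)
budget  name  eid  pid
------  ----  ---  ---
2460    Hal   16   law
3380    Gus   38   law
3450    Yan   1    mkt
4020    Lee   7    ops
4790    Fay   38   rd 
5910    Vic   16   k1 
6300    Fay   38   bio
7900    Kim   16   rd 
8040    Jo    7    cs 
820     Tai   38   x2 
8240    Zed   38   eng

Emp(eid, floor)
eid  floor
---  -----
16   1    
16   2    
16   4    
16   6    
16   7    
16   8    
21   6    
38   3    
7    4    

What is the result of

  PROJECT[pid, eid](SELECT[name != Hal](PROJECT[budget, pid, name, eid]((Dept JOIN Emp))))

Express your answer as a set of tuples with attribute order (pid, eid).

Natural join on eid: {(2460, Hal, 16, law, 1), (2460, Hal, 16, law, 2), (2460, Hal, 16, law, 4), (2460, Hal, 16, law, 6), (2460, Hal, 16, law, 7), (2460, Hal, 16, law, 8), (3380, Gus, 38, law, 3), (4020, Lee, 7, ops, 4), (4790, Fay, 38, rd, 3), (5910, Vic, 16, k1, 1), (5910, Vic, 16, k1, 2), (5910, Vic, 16, k1, 4), (5910, Vic, 16, k1, 6), (5910, Vic, 16, k1, 7), (5910, Vic, 16, k1, 8), (6300, Fay, 38, bio, 3), (7900, Kim, 16, rd, 1), (7900, Kim, 16, rd, 2), (7900, Kim, 16, rd, 4), (7900, Kim, 16, rd, 6), (7900, Kim, 16, rd, 7), (7900, Kim, 16, rd, 8), (8040, Jo, 7, cs, 4), (820, Tai, 38, x2, 3), (8240, Zed, 38, eng, 3)}
π[budget, pid, name, eid]: project onto (budget, pid, name, eid) (15 duplicate(s) eliminated) → {(2460, law, Hal, 16), (3380, law, Gus, 38), (4020, ops, Lee, 7), (4790, rd, Fay, 38), (5910, k1, Vic, 16), (6300, bio, Fay, 38), (7900, rd, Kim, 16), (8040, cs, Jo, 7), (820, x2, Tai, 38), (8240, eng, Zed, 38)}
Selection name != Hal: {(3380, law, Gus, 38), (4020, ops, Lee, 7), (4790, rd, Fay, 38), (5910, k1, Vic, 16), (6300, bio, Fay, 38), (7900, rd, Kim, 16), (8040, cs, Jo, 7), (820, x2, Tai, 38), (8240, eng, Zed, 38)}
π[pid, eid]: project onto (pid, eid) → {(bio, 38), (cs, 7), (eng, 38), (k1, 16), (law, 38), (ops, 7), (rd, 16), (rd, 38), (x2, 38)}

{(bio, 38), (cs, 7), (eng, 38), (k1, 16), (law, 38), (ops, 7), (rd, 16), (rd, 38), (x2, 38)}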